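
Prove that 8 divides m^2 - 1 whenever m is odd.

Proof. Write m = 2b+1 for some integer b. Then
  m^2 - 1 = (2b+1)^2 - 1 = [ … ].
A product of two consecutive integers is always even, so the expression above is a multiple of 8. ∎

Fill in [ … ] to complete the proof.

4b(b + 1)

(2b+1)^2 - 1 = 4b^2 + 4b + 1 - 1 = 4b^2 + 4b = 4b(b+1).
Since b and b+1 are consecutive, b(b+1) is even, and 4·(even) is a multiple of 8.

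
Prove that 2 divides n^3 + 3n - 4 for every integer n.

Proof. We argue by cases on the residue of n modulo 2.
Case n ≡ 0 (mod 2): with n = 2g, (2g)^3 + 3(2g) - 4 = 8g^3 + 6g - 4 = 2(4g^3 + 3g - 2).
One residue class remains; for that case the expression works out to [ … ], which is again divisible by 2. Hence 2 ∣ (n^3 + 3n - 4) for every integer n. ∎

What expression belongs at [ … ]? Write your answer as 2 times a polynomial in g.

2(4g^3 + 6g^2 + 6g)

The residues treated are {0}, so the missing case is n ≡ 1 (mod 2); write n = 2g+1.
Then (2g+1)^3 + 3(2g+1) - 4 = 8g^3 + 12g^2 + 12g = 2(4g^3 + 6g^2 + 6g).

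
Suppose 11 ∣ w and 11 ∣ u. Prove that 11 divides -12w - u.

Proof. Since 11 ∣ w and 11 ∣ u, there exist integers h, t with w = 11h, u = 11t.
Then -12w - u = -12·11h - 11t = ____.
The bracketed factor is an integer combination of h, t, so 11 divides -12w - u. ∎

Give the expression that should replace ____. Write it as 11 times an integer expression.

11(-12h - t)

Each term has a factor of 11: -12·11h - 11t = 11·(-12h - t).
Since -12h - t is an integer, 11 ∣ (-12w - u).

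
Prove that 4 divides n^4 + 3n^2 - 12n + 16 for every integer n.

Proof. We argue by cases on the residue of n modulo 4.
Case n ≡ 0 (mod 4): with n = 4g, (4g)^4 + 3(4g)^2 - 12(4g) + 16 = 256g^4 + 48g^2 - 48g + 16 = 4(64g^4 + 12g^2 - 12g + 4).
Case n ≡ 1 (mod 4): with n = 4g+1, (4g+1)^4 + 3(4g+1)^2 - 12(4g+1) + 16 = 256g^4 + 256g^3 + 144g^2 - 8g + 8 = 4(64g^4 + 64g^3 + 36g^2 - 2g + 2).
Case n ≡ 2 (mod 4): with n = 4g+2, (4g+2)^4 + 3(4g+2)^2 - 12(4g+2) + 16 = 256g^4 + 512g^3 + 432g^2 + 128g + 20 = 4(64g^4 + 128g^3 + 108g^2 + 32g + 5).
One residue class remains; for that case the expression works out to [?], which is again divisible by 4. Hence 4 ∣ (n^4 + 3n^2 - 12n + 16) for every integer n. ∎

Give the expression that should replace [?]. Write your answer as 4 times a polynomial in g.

The residues treated are {0, 1, 2}, so the missing case is n ≡ 3 (mod 4); write n = 4g+3.
Then (4g+3)^4 + 3(4g+3)^2 - 12(4g+3) + 16 = 256g^4 + 768g^3 + 912g^2 + 456g + 88 = 4(64g^4 + 192g^3 + 228g^2 + 114g + 22).

4(64g^4 + 192g^3 + 228g^2 + 114g + 22)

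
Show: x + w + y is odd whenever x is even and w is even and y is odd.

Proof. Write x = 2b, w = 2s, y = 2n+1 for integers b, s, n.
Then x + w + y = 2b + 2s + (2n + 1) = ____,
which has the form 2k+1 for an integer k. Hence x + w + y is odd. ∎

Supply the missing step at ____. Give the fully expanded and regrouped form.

2(b + n + s) + 1

Expanding: 2b + 2s + (2n + 1) = 2b + 2n + 2s + 1.
Every term except the constant is even, so this is 2(b + n + s) + 1,
and b + n + s ∈ ℤ gives the required form.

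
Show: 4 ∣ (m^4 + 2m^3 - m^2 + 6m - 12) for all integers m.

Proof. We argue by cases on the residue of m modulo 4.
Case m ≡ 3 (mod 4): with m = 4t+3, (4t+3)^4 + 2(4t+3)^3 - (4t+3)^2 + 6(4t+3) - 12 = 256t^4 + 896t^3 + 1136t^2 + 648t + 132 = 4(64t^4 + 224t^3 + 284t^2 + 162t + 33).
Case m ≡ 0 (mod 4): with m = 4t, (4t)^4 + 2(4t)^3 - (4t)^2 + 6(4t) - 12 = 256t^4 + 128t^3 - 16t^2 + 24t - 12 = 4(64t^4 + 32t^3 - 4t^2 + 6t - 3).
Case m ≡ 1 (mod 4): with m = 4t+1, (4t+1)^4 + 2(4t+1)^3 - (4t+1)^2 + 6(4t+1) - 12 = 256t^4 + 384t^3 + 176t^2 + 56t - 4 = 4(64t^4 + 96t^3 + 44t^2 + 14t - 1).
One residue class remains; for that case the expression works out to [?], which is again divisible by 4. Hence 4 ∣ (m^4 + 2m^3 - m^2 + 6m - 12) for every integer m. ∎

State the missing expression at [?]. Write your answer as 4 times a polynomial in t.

4(64t^4 + 160t^3 + 140t^2 + 58t + 7)

Only m ≡ 2 (mod 4) is unaccounted for. Put m = 4t+2:
(4t+2)^4 + 2(4t+2)^3 - (4t+2)^2 + 6(4t+2) - 12 expands to 256t^4 + 640t^3 + 560t^2 + 232t + 28,
and factoring out 4 leaves 4(64t^4 + 160t^3 + 140t^2 + 58t + 7).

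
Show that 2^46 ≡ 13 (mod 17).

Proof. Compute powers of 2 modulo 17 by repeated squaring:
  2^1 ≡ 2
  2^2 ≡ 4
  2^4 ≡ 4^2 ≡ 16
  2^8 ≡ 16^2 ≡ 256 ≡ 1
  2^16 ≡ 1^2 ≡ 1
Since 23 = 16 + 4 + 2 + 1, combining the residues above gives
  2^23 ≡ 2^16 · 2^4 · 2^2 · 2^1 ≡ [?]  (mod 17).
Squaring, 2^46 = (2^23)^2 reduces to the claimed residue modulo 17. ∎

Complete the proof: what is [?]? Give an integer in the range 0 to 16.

Multiply the listed residues: 1 · 16 · 4 · 2 = 16 → 64 → 128.
Reducing modulo 17: 128 = 7·17 + 9, so 2^23 ≡ 9.

9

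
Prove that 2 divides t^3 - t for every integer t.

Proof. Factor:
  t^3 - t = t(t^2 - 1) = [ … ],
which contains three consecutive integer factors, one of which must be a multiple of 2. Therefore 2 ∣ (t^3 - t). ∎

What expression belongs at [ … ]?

(t - 1)t(t + 1)

t(t^2 - 1) = t(t - 1)(t + 1) = (t - 1)t(t + 1).
These three factors are consecutive integers, so their product is divisible by 2.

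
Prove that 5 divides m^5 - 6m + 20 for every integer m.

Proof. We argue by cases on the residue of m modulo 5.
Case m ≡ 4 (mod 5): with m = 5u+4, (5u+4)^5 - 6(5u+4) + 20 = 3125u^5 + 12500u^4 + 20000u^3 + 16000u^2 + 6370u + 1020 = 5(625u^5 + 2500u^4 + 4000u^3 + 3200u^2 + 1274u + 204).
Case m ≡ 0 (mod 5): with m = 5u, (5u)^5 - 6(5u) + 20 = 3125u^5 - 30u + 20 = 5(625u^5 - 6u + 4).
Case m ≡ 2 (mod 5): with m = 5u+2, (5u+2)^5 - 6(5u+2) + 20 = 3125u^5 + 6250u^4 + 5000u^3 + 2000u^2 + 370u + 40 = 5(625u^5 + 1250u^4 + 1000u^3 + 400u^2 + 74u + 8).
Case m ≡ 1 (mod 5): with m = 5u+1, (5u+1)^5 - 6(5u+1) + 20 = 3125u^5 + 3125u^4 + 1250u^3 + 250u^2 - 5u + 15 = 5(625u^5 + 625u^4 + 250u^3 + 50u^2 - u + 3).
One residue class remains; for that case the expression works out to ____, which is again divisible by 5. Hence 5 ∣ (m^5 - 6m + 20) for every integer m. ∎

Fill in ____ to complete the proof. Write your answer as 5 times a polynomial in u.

5(625u^5 + 1875u^4 + 2250u^3 + 1350u^2 + 399u + 49)

The residues treated are {4, 0, 2, 1}, so the missing case is m ≡ 3 (mod 5); write m = 5u+3.
Then (5u+3)^5 - 6(5u+3) + 20 = 3125u^5 + 9375u^4 + 11250u^3 + 6750u^2 + 1995u + 245 = 5(625u^5 + 1875u^4 + 2250u^3 + 1350u^2 + 399u + 49).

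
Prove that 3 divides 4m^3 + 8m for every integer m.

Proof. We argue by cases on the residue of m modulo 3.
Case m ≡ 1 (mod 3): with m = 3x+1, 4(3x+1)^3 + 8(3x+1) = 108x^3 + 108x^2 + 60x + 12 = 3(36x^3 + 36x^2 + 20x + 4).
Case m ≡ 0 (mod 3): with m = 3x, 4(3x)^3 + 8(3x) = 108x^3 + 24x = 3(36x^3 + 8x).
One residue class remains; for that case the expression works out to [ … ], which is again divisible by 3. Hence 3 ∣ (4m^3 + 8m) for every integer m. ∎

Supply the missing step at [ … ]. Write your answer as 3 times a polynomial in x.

The residues treated are {1, 0}, so the missing case is m ≡ 2 (mod 3); write m = 3x+2.
Then 4(3x+2)^3 + 8(3x+2) = 108x^3 + 216x^2 + 168x + 48 = 3(36x^3 + 72x^2 + 56x + 16).

3(36x^3 + 72x^2 + 56x + 16)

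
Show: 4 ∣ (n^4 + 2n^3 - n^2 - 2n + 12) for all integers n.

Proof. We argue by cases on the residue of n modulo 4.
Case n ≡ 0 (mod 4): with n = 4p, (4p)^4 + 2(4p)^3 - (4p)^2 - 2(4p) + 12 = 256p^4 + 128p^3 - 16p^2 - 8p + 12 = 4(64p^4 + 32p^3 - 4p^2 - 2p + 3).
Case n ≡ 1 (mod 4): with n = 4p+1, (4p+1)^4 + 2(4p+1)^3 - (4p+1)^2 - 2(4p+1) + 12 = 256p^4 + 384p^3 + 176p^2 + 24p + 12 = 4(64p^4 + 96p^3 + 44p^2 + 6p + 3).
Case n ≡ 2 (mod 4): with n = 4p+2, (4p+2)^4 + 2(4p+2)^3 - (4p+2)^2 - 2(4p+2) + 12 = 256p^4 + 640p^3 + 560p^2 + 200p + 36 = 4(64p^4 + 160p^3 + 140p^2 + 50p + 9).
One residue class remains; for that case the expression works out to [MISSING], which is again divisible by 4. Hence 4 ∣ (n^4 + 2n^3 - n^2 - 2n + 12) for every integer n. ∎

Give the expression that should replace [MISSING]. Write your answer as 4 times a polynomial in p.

Only n ≡ 3 (mod 4) is unaccounted for. Put n = 4p+3:
(4p+3)^4 + 2(4p+3)^3 - (4p+3)^2 - 2(4p+3) + 12 expands to 256p^4 + 896p^3 + 1136p^2 + 616p + 132,
and factoring out 4 leaves 4(64p^4 + 224p^3 + 284p^2 + 154p + 33).

4(64p^4 + 224p^3 + 284p^2 + 154p + 33)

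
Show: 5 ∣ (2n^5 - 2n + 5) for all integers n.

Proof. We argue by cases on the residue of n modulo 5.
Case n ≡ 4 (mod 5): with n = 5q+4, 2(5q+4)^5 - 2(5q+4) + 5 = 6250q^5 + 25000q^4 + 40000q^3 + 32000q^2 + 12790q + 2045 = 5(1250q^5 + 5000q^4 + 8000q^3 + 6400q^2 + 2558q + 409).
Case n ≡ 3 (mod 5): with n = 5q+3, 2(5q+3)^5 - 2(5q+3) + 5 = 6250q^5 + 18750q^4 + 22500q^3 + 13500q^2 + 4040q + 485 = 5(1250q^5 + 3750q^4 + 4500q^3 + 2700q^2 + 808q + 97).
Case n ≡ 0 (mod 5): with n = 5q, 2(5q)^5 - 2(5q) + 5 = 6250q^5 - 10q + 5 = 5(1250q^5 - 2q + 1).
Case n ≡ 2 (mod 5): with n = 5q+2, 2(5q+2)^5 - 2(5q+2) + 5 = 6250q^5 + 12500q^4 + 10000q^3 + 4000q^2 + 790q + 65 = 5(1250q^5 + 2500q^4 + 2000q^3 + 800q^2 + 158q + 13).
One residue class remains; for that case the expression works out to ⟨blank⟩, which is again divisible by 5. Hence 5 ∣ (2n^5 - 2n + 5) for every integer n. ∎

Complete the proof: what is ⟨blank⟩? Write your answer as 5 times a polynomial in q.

5(1250q^5 + 1250q^4 + 500q^3 + 100q^2 + 8q + 1)

The residues treated are {4, 3, 0, 2}, so the missing case is n ≡ 1 (mod 5); write n = 5q+1.
Then 2(5q+1)^5 - 2(5q+1) + 5 = 6250q^5 + 6250q^4 + 2500q^3 + 500q^2 + 40q + 5 = 5(1250q^5 + 1250q^4 + 500q^3 + 100q^2 + 8q + 1).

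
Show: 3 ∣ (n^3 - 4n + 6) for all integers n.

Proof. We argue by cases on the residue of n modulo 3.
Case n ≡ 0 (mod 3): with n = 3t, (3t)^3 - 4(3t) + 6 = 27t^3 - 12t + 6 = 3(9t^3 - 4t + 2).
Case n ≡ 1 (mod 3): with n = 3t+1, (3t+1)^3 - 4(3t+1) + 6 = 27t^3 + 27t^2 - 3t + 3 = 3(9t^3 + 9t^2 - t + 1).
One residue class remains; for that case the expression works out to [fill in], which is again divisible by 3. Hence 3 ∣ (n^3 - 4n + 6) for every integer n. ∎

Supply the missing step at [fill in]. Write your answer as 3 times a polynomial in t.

3(9t^3 + 18t^2 + 8t + 2)

Only n ≡ 2 (mod 3) is unaccounted for. Put n = 3t+2:
(3t+2)^3 - 4(3t+2) + 6 expands to 27t^3 + 54t^2 + 24t + 6,
and factoring out 3 leaves 3(9t^3 + 18t^2 + 8t + 2).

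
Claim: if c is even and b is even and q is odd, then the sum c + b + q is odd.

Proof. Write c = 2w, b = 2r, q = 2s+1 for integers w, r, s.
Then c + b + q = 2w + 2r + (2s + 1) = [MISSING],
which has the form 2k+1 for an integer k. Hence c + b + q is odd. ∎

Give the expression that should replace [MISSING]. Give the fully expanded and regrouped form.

2(r + s + w) + 1

Expanding: 2w + 2r + (2s + 1) = 2r + 2s + 2w + 1.
Every term except the constant is even, so this is 2(r + s + w) + 1,
and r + s + w ∈ ℤ gives the required form.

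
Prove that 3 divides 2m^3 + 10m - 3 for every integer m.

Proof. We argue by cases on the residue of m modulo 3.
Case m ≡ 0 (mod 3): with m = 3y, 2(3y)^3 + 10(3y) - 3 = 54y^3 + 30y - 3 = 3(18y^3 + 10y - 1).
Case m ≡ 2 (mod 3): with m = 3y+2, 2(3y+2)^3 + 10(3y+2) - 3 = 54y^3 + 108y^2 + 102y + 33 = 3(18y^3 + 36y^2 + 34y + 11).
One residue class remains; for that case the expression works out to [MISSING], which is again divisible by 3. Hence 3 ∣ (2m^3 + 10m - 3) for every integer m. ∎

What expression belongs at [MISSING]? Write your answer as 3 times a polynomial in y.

Only m ≡ 1 (mod 3) is unaccounted for. Put m = 3y+1:
2(3y+1)^3 + 10(3y+1) - 3 expands to 54y^3 + 54y^2 + 48y + 9,
and factoring out 3 leaves 3(18y^3 + 18y^2 + 16y + 3).

3(18y^3 + 18y^2 + 16y + 3)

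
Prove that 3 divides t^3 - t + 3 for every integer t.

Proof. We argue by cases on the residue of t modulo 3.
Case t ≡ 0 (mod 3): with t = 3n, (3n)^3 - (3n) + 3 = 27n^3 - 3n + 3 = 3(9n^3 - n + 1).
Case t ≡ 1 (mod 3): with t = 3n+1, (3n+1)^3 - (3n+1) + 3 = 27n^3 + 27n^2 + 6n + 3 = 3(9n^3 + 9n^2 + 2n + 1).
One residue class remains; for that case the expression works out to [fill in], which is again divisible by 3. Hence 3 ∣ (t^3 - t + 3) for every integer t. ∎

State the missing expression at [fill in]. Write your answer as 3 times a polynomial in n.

Only t ≡ 2 (mod 3) is unaccounted for. Put t = 3n+2:
(3n+2)^3 - (3n+2) + 3 expands to 27n^3 + 54n^2 + 33n + 9,
and factoring out 3 leaves 3(9n^3 + 18n^2 + 11n + 3).

3(9n^3 + 18n^2 + 11n + 3)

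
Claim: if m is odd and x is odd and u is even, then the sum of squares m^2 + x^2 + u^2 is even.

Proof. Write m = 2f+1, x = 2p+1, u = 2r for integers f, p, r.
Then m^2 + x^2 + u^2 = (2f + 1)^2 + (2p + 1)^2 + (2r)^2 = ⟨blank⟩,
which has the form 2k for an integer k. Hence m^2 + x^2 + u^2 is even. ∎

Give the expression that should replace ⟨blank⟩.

(2f + 1)^2 + (2p + 1)^2 + (2r)^2 = 4f^2 + 4f + 4p^2 + 4p + 4r^2 + 2
= 2(2f^2 + 2f + 2p^2 + 2p + 2r^2 + 1).
Since 2f^2 + 2f + 2p^2 + 2p + 2r^2 + 1 is an integer, the sum of squares is of the form 2k for an integer k.

2(2f^2 + 2f + 2p^2 + 2p + 2r^2 + 1)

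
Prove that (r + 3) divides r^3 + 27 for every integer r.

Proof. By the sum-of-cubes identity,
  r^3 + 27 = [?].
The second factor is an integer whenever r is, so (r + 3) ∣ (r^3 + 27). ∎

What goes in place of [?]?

Polynomial division of r^3 + 27 by r + 3 leaves remainder 0 and quotient r^2 - 3r + 9.
Hence r^3 + 27 = (r + 3)(r^2 - 3r + 9).

(r + 3)(r^2 - 3r + 9)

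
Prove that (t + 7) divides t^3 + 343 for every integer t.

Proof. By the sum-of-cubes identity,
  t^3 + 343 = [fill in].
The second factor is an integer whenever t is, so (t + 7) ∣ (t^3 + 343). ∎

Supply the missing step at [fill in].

Polynomial division of t^3 + 343 by t + 7 leaves remainder 0 and quotient t^2 - 7t + 49.
Hence t^3 + 343 = (t + 7)(t^2 - 7t + 49).

(t + 7)(t^2 - 7t + 49)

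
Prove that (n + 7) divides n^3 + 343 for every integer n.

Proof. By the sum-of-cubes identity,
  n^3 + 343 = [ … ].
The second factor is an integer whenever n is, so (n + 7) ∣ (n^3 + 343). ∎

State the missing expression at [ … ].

(n + 7)(n^2 - 7n + 49)

a^3 + b^3 = (a + b)(a^2 - ab + b^2). With a = n, b = 7:
n^3 + 343 = (n + 7)(n^2 - 7n + 49).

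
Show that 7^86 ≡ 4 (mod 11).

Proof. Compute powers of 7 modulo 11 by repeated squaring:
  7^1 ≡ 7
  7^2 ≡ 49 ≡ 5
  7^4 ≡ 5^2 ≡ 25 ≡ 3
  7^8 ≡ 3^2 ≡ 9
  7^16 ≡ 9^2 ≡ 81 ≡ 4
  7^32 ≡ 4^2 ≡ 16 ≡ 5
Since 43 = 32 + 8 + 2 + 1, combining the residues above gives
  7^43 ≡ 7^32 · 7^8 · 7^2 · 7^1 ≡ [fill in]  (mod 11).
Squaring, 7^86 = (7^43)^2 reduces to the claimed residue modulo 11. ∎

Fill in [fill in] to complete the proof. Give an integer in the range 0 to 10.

2

7^32 · 7^8 · 7^2 · 7^1 ≡ 5 · 9 · 5 · 7 = 1575.
1575 mod 11 = 2, so 7^43 ≡ 2 (mod 11).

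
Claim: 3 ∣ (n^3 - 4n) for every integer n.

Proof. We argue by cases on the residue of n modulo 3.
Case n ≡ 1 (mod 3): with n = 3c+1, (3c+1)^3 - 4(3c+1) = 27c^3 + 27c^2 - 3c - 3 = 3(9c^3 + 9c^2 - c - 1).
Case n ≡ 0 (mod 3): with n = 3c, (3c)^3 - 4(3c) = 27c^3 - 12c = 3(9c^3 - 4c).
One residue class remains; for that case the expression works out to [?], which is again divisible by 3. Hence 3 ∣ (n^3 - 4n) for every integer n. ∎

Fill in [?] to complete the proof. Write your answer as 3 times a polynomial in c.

3(9c^3 + 18c^2 + 8c)

Only n ≡ 2 (mod 3) is unaccounted for. Put n = 3c+2:
(3c+2)^3 - 4(3c+2) expands to 27c^3 + 54c^2 + 24c,
and factoring out 3 leaves 3(9c^3 + 18c^2 + 8c).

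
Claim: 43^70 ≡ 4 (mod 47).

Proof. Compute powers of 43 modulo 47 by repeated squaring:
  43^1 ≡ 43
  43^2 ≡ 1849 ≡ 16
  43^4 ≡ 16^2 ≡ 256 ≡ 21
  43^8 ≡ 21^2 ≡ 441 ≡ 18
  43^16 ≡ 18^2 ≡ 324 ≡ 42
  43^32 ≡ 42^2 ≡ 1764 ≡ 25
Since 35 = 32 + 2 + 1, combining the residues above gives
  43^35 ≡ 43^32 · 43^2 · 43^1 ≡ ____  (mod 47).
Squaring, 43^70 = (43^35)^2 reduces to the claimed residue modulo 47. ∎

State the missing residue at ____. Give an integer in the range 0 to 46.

45

Multiply the listed residues: 25 · 16 · 43 = 400 → 17200.
Reducing modulo 47: 17200 = 365·47 + 45, so 43^35 ≡ 45.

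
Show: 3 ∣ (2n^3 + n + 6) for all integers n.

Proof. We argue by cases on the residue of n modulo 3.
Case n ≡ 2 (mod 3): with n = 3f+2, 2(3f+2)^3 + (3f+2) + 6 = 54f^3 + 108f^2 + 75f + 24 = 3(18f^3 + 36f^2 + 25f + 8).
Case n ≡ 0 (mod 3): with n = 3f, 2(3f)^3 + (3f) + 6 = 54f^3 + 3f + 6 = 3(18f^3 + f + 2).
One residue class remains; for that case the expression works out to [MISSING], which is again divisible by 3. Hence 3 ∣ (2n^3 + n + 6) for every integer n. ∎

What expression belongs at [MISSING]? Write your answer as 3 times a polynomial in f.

3(18f^3 + 18f^2 + 7f + 3)

Only n ≡ 1 (mod 3) is unaccounted for. Put n = 3f+1:
2(3f+1)^3 + (3f+1) + 6 expands to 54f^3 + 54f^2 + 21f + 9,
and factoring out 3 leaves 3(18f^3 + 18f^2 + 7f + 3).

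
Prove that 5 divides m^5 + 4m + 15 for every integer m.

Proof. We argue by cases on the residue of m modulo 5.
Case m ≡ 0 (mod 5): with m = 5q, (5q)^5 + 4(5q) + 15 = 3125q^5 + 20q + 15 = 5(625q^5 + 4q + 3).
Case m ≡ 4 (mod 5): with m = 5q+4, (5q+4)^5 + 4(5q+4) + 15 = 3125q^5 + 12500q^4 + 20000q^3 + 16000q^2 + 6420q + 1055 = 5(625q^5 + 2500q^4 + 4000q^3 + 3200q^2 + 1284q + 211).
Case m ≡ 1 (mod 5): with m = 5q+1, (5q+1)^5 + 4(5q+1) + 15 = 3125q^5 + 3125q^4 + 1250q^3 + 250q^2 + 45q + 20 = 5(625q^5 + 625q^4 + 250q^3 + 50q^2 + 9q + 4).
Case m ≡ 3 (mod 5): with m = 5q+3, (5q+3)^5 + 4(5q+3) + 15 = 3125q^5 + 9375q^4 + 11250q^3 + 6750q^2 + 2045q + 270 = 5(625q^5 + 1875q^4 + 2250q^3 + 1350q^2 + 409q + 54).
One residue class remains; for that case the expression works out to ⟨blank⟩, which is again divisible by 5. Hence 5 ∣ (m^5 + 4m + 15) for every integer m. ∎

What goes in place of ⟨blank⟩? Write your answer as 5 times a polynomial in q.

The residues treated are {0, 4, 1, 3}, so the missing case is m ≡ 2 (mod 5); write m = 5q+2.
Then (5q+2)^5 + 4(5q+2) + 15 = 3125q^5 + 6250q^4 + 5000q^3 + 2000q^2 + 420q + 55 = 5(625q^5 + 1250q^4 + 1000q^3 + 400q^2 + 84q + 11).

5(625q^5 + 1250q^4 + 1000q^3 + 400q^2 + 84q + 11)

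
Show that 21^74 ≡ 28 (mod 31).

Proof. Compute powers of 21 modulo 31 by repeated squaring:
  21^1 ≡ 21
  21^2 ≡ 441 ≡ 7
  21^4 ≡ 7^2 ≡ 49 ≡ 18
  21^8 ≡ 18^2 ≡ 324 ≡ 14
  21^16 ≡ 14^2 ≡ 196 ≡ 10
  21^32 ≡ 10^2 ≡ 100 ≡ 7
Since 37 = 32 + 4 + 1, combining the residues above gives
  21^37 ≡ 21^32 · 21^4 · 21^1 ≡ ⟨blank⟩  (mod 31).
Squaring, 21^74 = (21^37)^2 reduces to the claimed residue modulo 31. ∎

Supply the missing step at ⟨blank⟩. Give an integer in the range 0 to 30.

Multiply the listed residues: 7 · 18 · 21 = 126 → 2646.
Reducing modulo 31: 2646 = 85·31 + 11, so 21^37 ≡ 11.

11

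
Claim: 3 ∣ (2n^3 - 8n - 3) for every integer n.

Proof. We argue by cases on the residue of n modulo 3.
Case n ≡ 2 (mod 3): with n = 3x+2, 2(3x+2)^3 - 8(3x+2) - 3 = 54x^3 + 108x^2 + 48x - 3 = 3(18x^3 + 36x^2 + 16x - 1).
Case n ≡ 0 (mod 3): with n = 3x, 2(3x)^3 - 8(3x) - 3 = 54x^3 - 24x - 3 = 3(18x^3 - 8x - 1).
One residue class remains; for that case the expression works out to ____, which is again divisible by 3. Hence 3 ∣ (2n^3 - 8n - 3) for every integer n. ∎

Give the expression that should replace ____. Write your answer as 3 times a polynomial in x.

The residues treated are {2, 0}, so the missing case is n ≡ 1 (mod 3); write n = 3x+1.
Then 2(3x+1)^3 - 8(3x+1) - 3 = 54x^3 + 54x^2 - 6x - 9 = 3(18x^3 + 18x^2 - 2x - 3).

3(18x^3 + 18x^2 - 2x - 3)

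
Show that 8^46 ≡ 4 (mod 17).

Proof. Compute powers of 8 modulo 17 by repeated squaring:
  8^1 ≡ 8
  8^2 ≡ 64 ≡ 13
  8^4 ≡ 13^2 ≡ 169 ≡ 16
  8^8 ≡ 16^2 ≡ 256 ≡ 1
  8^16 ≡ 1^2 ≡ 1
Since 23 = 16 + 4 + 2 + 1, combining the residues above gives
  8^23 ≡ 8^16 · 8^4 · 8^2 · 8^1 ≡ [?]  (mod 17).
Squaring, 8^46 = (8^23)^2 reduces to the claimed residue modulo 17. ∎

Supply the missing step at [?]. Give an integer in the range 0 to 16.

15

8^16 · 8^4 · 8^2 · 8^1 ≡ 1 · 16 · 13 · 8 = 1664.
1664 mod 17 = 15, so 8^23 ≡ 15 (mod 17).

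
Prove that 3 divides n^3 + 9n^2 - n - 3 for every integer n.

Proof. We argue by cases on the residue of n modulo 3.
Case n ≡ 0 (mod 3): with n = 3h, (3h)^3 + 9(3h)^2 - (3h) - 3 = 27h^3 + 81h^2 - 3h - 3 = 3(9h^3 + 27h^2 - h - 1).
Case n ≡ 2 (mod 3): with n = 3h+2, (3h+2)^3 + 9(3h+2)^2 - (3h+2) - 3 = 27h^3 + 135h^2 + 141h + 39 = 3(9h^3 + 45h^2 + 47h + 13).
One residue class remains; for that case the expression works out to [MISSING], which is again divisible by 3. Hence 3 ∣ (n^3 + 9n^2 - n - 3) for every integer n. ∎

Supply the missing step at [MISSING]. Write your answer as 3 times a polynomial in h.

3(9h^3 + 36h^2 + 20h + 2)

The residues treated are {0, 2}, so the missing case is n ≡ 1 (mod 3); write n = 3h+1.
Then (3h+1)^3 + 9(3h+1)^2 - (3h+1) - 3 = 27h^3 + 108h^2 + 60h + 6 = 3(9h^3 + 36h^2 + 20h + 2).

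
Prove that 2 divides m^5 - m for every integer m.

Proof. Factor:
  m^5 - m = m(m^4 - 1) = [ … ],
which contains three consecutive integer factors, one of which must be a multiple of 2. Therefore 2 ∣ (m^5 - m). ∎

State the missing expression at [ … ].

(m - 1)m(m + 1)(m^2 + 1)

m^4 - 1 = (m^2 - 1)(m^2 + 1), and m^2 - 1 = (m-1)(m+1).
So m(m^4 - 1) = (m - 1)m(m + 1)(m^2 + 1).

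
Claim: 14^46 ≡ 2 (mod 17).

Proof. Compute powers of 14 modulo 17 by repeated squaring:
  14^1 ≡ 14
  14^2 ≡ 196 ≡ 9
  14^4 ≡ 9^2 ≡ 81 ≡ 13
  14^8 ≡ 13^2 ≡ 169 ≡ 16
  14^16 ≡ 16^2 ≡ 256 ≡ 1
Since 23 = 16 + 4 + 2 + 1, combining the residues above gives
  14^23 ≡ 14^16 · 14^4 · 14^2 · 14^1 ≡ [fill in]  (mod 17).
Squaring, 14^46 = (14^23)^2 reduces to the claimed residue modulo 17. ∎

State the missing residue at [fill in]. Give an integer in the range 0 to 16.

6

Multiply the listed residues: 1 · 13 · 9 · 14 = 13 → 117 → 1638.
Reducing modulo 17: 1638 = 96·17 + 6, so 14^23 ≡ 6.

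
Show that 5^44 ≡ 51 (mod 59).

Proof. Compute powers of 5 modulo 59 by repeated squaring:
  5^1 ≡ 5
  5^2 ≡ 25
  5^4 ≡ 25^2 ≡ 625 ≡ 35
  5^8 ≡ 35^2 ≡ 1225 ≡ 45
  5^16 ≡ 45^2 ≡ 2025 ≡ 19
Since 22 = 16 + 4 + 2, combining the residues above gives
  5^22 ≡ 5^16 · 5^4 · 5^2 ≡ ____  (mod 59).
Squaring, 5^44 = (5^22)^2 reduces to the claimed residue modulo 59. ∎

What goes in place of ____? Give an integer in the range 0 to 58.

Multiply the listed residues: 19 · 35 · 25 = 665 → 16625.
Reducing modulo 59: 16625 = 281·59 + 46, so 5^22 ≡ 46.

46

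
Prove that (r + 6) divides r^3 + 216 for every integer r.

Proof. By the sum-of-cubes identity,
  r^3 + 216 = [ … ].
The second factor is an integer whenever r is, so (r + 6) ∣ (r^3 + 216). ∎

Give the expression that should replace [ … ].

(r + 6)(r^2 - 6r + 36)

a^3 + b^3 = (a + b)(a^2 - ab + b^2). With a = r, b = 6:
r^3 + 216 = (r + 6)(r^2 - 6r + 36).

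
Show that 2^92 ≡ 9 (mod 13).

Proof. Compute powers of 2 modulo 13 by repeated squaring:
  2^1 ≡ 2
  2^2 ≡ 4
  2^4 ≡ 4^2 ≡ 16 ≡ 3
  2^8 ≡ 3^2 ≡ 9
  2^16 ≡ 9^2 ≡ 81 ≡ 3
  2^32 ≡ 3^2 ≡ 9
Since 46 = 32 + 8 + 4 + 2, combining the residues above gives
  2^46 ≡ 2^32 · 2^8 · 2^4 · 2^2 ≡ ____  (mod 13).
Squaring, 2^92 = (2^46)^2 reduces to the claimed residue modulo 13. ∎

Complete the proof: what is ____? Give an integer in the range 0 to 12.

10

2^32 · 2^8 · 2^4 · 2^2 ≡ 9 · 9 · 3 · 4 = 972.
972 mod 13 = 10, so 2^46 ≡ 10 (mod 13).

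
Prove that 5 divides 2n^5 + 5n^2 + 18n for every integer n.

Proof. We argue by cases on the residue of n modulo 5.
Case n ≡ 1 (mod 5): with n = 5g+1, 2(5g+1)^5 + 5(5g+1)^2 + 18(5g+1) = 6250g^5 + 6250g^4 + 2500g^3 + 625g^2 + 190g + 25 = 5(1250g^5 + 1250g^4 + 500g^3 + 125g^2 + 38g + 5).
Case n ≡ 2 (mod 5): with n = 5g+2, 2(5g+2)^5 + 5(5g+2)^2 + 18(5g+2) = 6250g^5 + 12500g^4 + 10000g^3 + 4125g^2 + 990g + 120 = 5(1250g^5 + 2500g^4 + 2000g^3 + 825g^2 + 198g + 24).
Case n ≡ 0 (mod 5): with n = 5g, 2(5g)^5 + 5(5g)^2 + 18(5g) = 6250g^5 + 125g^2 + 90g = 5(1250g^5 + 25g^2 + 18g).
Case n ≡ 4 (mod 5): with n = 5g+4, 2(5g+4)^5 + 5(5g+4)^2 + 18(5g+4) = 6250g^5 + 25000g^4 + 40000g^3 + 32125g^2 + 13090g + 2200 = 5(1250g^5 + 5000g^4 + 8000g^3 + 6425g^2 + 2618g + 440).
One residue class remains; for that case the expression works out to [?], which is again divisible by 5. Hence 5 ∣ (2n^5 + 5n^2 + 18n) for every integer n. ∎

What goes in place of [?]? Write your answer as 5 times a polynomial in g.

5(1250g^5 + 3750g^4 + 4500g^3 + 2725g^2 + 858g + 117)

The residues treated are {1, 2, 0, 4}, so the missing case is n ≡ 3 (mod 5); write n = 5g+3.
Then 2(5g+3)^5 + 5(5g+3)^2 + 18(5g+3) = 6250g^5 + 18750g^4 + 22500g^3 + 13625g^2 + 4290g + 585 = 5(1250g^5 + 3750g^4 + 4500g^3 + 2725g^2 + 858g + 117).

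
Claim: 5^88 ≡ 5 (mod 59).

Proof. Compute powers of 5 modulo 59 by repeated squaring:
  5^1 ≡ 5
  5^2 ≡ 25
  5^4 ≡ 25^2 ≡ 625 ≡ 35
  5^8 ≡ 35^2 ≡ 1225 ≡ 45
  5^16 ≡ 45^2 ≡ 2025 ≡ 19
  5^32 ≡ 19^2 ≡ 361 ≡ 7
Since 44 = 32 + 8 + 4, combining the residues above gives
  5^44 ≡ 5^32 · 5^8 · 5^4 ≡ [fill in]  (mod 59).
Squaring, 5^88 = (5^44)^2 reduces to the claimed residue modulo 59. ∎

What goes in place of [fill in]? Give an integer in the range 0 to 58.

51

5^32 · 5^8 · 5^4 ≡ 7 · 45 · 35 = 11025.
11025 mod 59 = 51, so 5^44 ≡ 51 (mod 59).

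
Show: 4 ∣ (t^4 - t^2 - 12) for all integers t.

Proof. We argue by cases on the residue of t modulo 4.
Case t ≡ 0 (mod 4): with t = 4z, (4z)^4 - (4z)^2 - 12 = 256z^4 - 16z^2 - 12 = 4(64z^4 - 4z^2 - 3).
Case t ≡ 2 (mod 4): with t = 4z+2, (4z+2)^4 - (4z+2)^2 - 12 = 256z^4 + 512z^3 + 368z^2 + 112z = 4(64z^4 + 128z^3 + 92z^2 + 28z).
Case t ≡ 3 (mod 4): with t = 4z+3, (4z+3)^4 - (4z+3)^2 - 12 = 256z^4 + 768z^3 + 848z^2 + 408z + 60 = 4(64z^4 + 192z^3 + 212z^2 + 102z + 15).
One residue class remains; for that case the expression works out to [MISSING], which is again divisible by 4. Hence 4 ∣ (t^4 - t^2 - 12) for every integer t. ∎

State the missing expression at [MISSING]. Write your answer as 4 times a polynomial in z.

4(64z^4 + 64z^3 + 20z^2 + 2z - 3)

Only t ≡ 1 (mod 4) is unaccounted for. Put t = 4z+1:
(4z+1)^4 - (4z+1)^2 - 12 expands to 256z^4 + 256z^3 + 80z^2 + 8z - 12,
and factoring out 4 leaves 4(64z^4 + 64z^3 + 20z^2 + 2z - 3).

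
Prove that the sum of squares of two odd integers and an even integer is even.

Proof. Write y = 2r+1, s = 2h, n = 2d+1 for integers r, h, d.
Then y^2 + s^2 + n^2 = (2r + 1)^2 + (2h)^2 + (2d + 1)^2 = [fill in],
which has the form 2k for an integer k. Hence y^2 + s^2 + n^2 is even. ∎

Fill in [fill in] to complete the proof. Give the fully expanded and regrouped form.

(2r + 1)^2 + (2h)^2 + (2d + 1)^2 = 4d^2 + 4d + 4h^2 + 4r^2 + 4r + 2
= 2(2d^2 + 2d + 2h^2 + 2r^2 + 2r + 1).
Since 2d^2 + 2d + 2h^2 + 2r^2 + 2r + 1 is an integer, the sum of squares is of the form 2k for an integer k.

2(2d^2 + 2d + 2h^2 + 2r^2 + 2r + 1)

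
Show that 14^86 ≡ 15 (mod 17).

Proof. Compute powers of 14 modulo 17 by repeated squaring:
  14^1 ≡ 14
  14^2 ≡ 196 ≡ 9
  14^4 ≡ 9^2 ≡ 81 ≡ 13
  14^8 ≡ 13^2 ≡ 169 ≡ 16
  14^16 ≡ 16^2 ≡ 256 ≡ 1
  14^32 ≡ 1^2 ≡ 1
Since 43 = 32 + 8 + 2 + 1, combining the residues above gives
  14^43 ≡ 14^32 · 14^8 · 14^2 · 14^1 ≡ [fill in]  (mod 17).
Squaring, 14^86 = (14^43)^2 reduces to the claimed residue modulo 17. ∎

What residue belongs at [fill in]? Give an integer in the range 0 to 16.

14^32 · 14^8 · 14^2 · 14^1 ≡ 1 · 16 · 9 · 14 = 2016.
2016 mod 17 = 10, so 14^43 ≡ 10 (mod 17).

10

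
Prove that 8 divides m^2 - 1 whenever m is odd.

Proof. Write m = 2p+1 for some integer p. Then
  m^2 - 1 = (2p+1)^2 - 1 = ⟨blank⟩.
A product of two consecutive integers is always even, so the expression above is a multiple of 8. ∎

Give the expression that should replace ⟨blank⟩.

4p(p + 1)

(2p+1)^2 - 1 = 4p^2 + 4p + 1 - 1 = 4p^2 + 4p = 4p(p+1).
Since p and p+1 are consecutive, p(p+1) is even, and 4·(even) is a multiple of 8.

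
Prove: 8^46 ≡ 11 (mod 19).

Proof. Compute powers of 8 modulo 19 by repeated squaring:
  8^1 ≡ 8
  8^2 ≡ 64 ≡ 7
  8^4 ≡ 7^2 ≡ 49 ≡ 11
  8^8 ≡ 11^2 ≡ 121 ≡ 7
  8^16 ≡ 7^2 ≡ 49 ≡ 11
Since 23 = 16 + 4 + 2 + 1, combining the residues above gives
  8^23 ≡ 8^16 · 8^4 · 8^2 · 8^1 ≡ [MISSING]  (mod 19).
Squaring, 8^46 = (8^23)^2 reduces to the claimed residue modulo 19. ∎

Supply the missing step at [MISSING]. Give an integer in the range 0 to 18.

12

Multiply the listed residues: 11 · 11 · 7 · 8 = 121 → 847 → 6776.
Reducing modulo 19: 6776 = 356·19 + 12, so 8^23 ≡ 12.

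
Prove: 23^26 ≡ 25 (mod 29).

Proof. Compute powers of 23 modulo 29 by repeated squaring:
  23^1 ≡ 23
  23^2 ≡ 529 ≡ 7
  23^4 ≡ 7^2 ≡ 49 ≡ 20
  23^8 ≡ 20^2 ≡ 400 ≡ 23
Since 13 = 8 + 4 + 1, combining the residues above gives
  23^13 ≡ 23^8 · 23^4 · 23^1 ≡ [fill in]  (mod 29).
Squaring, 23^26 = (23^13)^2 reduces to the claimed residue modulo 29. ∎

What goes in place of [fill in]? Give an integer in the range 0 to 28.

Multiply the listed residues: 23 · 20 · 23 = 460 → 10580.
Reducing modulo 29: 10580 = 364·29 + 24, so 23^13 ≡ 24.

24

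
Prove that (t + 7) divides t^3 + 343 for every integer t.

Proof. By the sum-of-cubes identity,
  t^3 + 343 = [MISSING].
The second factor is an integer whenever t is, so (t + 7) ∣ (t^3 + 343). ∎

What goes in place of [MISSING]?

a^3 + b^3 = (a + b)(a^2 - ab + b^2). With a = t, b = 7:
t^3 + 343 = (t + 7)(t^2 - 7t + 49).

(t + 7)(t^2 - 7t + 49)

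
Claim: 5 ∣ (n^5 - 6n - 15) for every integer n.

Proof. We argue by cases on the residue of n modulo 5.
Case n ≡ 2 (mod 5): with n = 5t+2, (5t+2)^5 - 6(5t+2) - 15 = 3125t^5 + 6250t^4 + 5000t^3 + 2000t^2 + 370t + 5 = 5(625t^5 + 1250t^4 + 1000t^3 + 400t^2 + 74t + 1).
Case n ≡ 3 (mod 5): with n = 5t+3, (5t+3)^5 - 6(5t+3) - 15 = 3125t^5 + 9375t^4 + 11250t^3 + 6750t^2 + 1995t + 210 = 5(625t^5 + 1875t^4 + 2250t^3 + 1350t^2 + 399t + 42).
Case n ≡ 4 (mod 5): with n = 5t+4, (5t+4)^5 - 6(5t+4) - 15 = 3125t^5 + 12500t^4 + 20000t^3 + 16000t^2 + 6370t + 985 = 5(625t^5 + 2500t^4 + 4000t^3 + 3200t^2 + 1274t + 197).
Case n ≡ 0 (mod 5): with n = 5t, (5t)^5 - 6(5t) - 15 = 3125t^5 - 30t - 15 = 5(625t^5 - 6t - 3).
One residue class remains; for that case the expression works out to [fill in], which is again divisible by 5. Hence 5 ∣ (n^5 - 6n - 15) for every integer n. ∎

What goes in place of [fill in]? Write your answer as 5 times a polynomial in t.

The residues treated are {2, 3, 4, 0}, so the missing case is n ≡ 1 (mod 5); write n = 5t+1.
Then (5t+1)^5 - 6(5t+1) - 15 = 3125t^5 + 3125t^4 + 1250t^3 + 250t^2 - 5t - 20 = 5(625t^5 + 625t^4 + 250t^3 + 50t^2 - t - 4).

5(625t^5 + 625t^4 + 250t^3 + 50t^2 - t - 4)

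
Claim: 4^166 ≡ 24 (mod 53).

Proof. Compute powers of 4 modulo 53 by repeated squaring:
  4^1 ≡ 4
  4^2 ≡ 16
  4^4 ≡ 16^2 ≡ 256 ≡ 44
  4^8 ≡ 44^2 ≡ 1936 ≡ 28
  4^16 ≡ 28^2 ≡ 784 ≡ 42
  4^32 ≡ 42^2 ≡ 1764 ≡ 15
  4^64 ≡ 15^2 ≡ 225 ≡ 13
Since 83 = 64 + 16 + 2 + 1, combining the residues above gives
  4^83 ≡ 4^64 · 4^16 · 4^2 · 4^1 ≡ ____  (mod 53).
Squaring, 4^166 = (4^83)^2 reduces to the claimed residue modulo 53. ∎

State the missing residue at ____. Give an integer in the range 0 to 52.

17

4^64 · 4^16 · 4^2 · 4^1 ≡ 13 · 42 · 16 · 4 = 34944.
34944 mod 53 = 17, so 4^83 ≡ 17 (mod 53).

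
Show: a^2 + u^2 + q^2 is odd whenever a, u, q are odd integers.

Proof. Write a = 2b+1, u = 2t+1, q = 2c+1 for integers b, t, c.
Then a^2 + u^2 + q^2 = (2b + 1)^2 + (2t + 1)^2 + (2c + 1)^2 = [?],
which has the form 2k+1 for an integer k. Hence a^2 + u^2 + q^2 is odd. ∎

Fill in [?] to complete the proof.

2(2b^2 + 2b + 2c^2 + 2c + 2t^2 + 2t + 1) + 1

Expanding: (2b + 1)^2 + (2t + 1)^2 + (2c + 1)^2 = 4b^2 + 4b + 4c^2 + 4c + 4t^2 + 4t + 3.
Every term except the constant is even, so this is 2(2b^2 + 2b + 2c^2 + 2c + 2t^2 + 2t + 1) + 1,
and 2b^2 + 2b + 2c^2 + 2c + 2t^2 + 2t + 1 ∈ ℤ gives the required form.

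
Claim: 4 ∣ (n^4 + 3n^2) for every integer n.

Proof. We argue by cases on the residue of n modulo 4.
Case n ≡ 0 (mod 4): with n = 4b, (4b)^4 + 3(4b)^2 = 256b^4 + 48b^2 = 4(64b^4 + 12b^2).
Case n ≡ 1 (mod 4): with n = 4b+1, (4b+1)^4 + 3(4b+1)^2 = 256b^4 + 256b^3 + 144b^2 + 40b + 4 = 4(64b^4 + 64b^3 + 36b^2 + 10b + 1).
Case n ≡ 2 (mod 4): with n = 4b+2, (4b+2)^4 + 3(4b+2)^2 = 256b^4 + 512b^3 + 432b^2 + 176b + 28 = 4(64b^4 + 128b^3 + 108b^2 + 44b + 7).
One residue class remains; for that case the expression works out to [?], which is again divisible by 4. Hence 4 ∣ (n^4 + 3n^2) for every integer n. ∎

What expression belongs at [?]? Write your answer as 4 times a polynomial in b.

The residues treated are {0, 1, 2}, so the missing case is n ≡ 3 (mod 4); write n = 4b+3.
Then (4b+3)^4 + 3(4b+3)^2 = 256b^4 + 768b^3 + 912b^2 + 504b + 108 = 4(64b^4 + 192b^3 + 228b^2 + 126b + 27).

4(64b^4 + 192b^3 + 228b^2 + 126b + 27)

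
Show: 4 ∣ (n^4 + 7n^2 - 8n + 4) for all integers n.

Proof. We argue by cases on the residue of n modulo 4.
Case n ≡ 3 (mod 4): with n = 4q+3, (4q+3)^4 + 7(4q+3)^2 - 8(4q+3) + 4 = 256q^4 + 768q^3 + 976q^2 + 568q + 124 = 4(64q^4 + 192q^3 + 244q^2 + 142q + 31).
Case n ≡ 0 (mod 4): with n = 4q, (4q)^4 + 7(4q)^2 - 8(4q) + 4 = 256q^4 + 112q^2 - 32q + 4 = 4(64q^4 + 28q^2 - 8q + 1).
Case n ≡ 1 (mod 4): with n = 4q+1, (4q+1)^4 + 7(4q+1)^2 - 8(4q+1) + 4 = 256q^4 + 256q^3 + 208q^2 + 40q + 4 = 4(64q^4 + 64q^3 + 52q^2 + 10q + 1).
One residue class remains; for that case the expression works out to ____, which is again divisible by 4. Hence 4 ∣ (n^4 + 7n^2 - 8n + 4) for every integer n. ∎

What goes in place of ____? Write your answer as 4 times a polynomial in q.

The residues treated are {3, 0, 1}, so the missing case is n ≡ 2 (mod 4); write n = 4q+2.
Then (4q+2)^4 + 7(4q+2)^2 - 8(4q+2) + 4 = 256q^4 + 512q^3 + 496q^2 + 208q + 32 = 4(64q^4 + 128q^3 + 124q^2 + 52q + 8).

4(64q^4 + 128q^3 + 124q^2 + 52q + 8)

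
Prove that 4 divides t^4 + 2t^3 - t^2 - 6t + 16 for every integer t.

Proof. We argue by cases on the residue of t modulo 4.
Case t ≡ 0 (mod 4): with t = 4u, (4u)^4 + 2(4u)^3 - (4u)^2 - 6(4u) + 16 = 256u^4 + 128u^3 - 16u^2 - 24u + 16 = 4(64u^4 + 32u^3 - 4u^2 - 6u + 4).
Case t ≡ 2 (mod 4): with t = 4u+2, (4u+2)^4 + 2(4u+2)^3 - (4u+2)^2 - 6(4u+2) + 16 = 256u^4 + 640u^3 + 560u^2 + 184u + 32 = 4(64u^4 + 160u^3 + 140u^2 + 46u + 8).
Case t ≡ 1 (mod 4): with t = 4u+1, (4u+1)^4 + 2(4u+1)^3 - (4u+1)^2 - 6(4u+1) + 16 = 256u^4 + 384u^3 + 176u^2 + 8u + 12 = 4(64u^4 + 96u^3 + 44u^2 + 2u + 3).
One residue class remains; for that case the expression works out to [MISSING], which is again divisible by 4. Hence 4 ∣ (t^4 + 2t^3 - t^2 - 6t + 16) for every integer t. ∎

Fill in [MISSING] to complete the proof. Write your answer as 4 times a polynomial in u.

The residues treated are {0, 2, 1}, so the missing case is t ≡ 3 (mod 4); write t = 4u+3.
Then (4u+3)^4 + 2(4u+3)^3 - (4u+3)^2 - 6(4u+3) + 16 = 256u^4 + 896u^3 + 1136u^2 + 600u + 124 = 4(64u^4 + 224u^3 + 284u^2 + 150u + 31).

4(64u^4 + 224u^3 + 284u^2 + 150u + 31)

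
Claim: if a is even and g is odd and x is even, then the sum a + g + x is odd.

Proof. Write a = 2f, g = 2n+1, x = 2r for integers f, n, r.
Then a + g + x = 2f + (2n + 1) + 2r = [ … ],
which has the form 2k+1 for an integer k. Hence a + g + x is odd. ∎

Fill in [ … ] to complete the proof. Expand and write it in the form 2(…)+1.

2f + (2n + 1) + 2r = 2f + 2n + 2r + 1
= 2(f + n + r) + 1.
Since f + n + r is an integer, the sum is of the form 2k+1 for an integer k.

2(f + n + r) + 1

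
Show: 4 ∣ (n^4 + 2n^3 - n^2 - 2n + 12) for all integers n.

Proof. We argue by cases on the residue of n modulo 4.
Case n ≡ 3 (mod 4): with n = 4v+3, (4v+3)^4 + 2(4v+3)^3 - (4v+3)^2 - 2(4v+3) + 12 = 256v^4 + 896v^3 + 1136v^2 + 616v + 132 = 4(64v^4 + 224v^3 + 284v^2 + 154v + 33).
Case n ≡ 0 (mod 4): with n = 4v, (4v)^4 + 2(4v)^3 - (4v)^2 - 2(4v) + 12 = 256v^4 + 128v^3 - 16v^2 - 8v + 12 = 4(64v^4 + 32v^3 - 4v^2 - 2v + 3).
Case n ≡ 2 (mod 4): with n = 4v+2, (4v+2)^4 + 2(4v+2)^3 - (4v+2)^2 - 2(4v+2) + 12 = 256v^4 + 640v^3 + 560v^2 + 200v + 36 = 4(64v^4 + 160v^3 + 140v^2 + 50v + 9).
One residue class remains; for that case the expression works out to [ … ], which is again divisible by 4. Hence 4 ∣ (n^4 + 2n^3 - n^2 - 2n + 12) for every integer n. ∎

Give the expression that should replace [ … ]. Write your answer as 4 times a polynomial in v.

4(64v^4 + 96v^3 + 44v^2 + 6v + 3)

The residues treated are {3, 0, 2}, so the missing case is n ≡ 1 (mod 4); write n = 4v+1.
Then (4v+1)^4 + 2(4v+1)^3 - (4v+1)^2 - 2(4v+1) + 12 = 256v^4 + 384v^3 + 176v^2 + 24v + 12 = 4(64v^4 + 96v^3 + 44v^2 + 6v + 3).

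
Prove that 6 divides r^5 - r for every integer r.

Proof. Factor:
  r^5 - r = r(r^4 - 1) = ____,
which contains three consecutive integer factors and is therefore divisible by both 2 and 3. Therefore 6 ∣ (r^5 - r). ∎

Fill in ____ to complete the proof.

(r - 1)r(r + 1)(r^2 + 1)

r^4 - 1 = (r^2 - 1)(r^2 + 1), and r^2 - 1 = (r-1)(r+1).
So r(r^4 - 1) = (r - 1)r(r + 1)(r^2 + 1).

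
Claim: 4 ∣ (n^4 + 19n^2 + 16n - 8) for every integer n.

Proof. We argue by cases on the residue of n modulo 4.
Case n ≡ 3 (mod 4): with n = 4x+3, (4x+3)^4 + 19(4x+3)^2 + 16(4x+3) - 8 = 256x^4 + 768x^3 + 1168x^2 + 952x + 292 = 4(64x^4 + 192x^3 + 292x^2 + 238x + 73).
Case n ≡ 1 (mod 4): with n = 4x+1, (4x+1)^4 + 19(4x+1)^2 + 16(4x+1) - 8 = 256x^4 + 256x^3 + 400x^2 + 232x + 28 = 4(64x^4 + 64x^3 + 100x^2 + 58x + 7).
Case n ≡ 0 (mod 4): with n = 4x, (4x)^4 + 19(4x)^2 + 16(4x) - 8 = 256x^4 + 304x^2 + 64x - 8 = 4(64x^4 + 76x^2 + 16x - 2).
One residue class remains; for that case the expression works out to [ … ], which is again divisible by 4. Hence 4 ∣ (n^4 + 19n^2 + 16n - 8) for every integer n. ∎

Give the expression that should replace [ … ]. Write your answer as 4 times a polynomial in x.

The residues treated are {3, 1, 0}, so the missing case is n ≡ 2 (mod 4); write n = 4x+2.
Then (4x+2)^4 + 19(4x+2)^2 + 16(4x+2) - 8 = 256x^4 + 512x^3 + 688x^2 + 496x + 116 = 4(64x^4 + 128x^3 + 172x^2 + 124x + 29).

4(64x^4 + 128x^3 + 172x^2 + 124x + 29)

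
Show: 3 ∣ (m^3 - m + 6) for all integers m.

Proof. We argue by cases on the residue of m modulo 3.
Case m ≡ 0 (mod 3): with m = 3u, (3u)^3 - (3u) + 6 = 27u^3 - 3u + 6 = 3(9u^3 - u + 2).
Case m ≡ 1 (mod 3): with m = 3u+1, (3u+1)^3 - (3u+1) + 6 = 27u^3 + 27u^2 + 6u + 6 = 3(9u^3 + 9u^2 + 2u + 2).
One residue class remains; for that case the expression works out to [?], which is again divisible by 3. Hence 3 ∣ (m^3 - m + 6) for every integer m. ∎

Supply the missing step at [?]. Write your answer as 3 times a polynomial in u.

Only m ≡ 2 (mod 3) is unaccounted for. Put m = 3u+2:
(3u+2)^3 - (3u+2) + 6 expands to 27u^3 + 54u^2 + 33u + 12,
and factoring out 3 leaves 3(9u^3 + 18u^2 + 11u + 4).

3(9u^3 + 18u^2 + 11u + 4)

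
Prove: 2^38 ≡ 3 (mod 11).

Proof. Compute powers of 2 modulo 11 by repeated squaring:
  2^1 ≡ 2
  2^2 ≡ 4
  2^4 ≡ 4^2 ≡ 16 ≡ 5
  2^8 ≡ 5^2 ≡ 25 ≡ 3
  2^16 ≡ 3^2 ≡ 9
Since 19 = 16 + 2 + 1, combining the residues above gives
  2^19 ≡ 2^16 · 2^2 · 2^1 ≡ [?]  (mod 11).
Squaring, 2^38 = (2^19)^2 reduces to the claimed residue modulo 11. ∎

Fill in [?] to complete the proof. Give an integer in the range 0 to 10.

6

Multiply the listed residues: 9 · 4 · 2 = 36 → 72.
Reducing modulo 11: 72 = 6·11 + 6, so 2^19 ≡ 6.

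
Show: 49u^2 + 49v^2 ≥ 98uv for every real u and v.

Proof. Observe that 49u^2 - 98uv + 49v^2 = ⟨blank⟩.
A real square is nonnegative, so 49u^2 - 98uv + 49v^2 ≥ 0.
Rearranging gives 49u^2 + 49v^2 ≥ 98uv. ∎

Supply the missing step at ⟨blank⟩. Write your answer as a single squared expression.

49u^2 - 98uv + 49v^2 is a perfect-square trinomial: the outer terms are (7u)^2 and (7v)^2, and the cross term is -2·7u·7v.
So 49u^2 - 98uv + 49v^2 = (7u - 7v)^2 ≥ 0.

(7u - 7v)^2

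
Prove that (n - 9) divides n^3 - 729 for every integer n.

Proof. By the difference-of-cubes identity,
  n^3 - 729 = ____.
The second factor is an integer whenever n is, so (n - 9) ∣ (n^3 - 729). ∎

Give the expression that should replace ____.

Polynomial division of n^3 - 729 by n - 9 leaves remainder 0 and quotient n^2 + 9n + 81.
Hence n^3 - 729 = (n - 9)(n^2 + 9n + 81).

(n - 9)(n^2 + 9n + 81)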